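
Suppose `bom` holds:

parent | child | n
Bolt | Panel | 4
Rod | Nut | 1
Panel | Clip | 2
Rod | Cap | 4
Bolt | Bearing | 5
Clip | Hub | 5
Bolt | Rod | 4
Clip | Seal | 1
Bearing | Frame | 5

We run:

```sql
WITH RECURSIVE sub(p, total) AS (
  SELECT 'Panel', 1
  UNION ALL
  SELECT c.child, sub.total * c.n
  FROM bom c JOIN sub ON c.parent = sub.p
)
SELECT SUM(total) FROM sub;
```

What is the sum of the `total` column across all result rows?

Base: (Panel, total=1).
Iteration 1: components of {Panel} -> Clip = 1*2 = 2.
Iteration 2: components of {Clip} -> Hub = 2*5 = 10, Seal = 2*1 = 2.
Iteration 3: no further components; recursion stops.
SUM(total) = 1 + 2 + 2 + 10 = 15.

15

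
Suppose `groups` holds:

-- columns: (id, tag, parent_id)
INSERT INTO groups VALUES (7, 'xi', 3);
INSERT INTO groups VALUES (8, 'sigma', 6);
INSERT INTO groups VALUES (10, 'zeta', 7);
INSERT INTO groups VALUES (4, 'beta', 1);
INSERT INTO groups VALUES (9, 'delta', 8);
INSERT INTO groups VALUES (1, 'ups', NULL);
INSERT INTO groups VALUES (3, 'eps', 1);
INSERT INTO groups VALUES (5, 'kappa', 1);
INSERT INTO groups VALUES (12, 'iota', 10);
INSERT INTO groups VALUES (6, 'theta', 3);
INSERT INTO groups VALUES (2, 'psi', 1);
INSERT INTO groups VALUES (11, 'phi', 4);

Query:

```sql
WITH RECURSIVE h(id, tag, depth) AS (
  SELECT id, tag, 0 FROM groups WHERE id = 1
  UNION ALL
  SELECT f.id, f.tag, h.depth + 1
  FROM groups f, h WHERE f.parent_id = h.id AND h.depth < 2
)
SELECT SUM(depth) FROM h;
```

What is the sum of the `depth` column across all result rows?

10

Base: id=1 (ups) at depth 0.
Iteration 1: rows with parent_id in {1} -> psi (id 2, depth 1), eps (id 3, depth 1), beta (id 4, depth 1), kappa (id 5, depth 1).
Iteration 2: rows with parent_id in {2,3,4,5} -> theta (id 6, depth 2), xi (id 7, depth 2), phi (id 11, depth 2).
Iteration 3: depth < 2 fails for all current rows; recursion stops.
SUM(depth) = 0 + 1 + 1 + 1 + 1 + 2 + 2 + 2 = 10.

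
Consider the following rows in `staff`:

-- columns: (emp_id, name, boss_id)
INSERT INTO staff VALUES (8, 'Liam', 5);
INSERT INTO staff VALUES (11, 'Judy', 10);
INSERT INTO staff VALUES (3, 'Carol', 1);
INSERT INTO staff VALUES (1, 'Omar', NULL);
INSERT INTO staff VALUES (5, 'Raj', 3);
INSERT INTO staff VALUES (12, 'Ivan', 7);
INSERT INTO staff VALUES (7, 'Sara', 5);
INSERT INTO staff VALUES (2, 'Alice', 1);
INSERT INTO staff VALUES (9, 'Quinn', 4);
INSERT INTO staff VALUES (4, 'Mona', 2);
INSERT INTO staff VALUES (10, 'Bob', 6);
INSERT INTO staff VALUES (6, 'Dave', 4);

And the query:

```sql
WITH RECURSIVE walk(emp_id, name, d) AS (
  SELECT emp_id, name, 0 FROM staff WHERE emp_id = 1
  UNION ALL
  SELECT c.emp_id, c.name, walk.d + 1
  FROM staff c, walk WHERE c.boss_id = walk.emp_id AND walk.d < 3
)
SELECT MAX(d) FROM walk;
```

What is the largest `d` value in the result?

Base: emp_id=1 (Omar) at d 0.
Iteration 1: rows with boss_id in {1} -> Alice (id 2, d 1), Carol (id 3, d 1).
Iteration 2: rows with boss_id in {2,3} -> Mona (id 4, d 2), Raj (id 5, d 2).
Iteration 3: rows with boss_id in {4,5} -> Dave (id 6, d 3), Sara (id 7, d 3), Liam (id 8, d 3), Quinn (id 9, d 3).
Iteration 4: d < 3 fails for all current rows; recursion stops.
d values: 0, 1, 1, 2, 2, 3, 3, 3, 3; the maximum is 3.

3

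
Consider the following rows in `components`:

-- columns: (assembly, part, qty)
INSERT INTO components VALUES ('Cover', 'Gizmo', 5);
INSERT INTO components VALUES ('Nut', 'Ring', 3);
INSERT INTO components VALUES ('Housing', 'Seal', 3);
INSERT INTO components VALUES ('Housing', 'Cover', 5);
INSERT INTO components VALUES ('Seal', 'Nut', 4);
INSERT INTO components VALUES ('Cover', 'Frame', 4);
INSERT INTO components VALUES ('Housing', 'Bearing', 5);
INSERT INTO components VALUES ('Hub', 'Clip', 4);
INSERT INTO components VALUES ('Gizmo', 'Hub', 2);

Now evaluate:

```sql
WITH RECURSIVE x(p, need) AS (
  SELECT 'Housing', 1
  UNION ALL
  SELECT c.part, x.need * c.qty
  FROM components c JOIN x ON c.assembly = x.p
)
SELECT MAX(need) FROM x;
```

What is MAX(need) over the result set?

Base: (Housing, need=1).
Iteration 1: components of {Housing} -> Bearing = 1*5 = 5, Cover = 1*5 = 5, Seal = 1*3 = 3.
Iteration 2: components of {Bearing,Cover,Seal} -> Frame = 5*4 = 20, Gizmo = 5*5 = 25, Nut = 3*4 = 12.
Iteration 3: components of {Frame,Gizmo,Nut} -> Hub = 25*2 = 50, Ring = 12*3 = 36.
Iteration 4: components of {Hub,Ring} -> Clip = 50*4 = 200.
Iteration 5: no further components; recursion stops.
need values: 1, 5, 3, 5, 12, 25, 20, 36, 50, 200; the maximum is 200.

200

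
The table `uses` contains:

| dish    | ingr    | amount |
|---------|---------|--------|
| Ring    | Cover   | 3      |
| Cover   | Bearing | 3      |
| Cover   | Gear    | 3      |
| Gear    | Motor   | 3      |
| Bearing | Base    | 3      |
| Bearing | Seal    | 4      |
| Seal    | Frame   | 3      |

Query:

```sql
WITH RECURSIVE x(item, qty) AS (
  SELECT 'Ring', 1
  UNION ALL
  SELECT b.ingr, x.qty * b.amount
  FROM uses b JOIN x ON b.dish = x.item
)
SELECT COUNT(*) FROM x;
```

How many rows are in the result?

8

Base: (Ring, qty=1).
Iteration 1: components of {Ring} -> Cover = 1*3 = 3.
Iteration 2: components of {Cover} -> Bearing = 3*3 = 9, Gear = 3*3 = 9.
Iteration 3: components of {Bearing,Gear} -> Base = 9*3 = 27, Motor = 9*3 = 27, Seal = 9*4 = 36.
Iteration 4: components of {Base,Motor,Seal} -> Frame = 36*3 = 108.
Iteration 5: no further components; recursion stops.
Total rows emitted: 8.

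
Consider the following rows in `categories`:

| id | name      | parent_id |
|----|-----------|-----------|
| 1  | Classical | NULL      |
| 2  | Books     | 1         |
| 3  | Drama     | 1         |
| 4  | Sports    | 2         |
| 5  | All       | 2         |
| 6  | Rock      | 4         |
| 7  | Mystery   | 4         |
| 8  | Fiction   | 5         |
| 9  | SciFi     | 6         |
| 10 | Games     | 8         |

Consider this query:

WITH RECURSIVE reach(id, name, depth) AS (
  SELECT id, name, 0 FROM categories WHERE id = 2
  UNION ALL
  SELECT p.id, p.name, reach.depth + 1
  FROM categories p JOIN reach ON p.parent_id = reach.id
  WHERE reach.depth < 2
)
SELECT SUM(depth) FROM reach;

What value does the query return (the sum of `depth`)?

8

Base: id=2 (Books) at depth 0.
Iteration 1: rows with parent_id in {2} -> Sports (id 4, depth 1), All (id 5, depth 1).
Iteration 2: rows with parent_id in {4,5} -> Rock (id 6, depth 2), Mystery (id 7, depth 2), Fiction (id 8, depth 2).
Iteration 3: depth < 2 fails for all current rows; recursion stops.
SUM(depth) = 0 + 1 + 1 + 2 + 2 + 2 = 8.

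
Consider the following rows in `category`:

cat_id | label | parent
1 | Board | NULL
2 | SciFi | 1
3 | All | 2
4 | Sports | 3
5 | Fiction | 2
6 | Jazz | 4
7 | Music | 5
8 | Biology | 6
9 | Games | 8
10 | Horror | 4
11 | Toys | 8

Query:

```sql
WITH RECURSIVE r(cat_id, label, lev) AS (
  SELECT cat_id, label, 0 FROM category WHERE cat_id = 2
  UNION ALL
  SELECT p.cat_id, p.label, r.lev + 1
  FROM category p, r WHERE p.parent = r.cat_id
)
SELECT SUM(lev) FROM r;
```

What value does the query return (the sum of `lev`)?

26

Base: cat_id=2 (SciFi) at lev 0.
Iteration 1: rows with parent in {2} -> All (id 3, lev 1), Fiction (id 5, lev 1).
Iteration 2: rows with parent in {3,5} -> Sports (id 4, lev 2), Music (id 7, lev 2).
Iteration 3: rows with parent in {4,7} -> Jazz (id 6, lev 3), Horror (id 10, lev 3).
Iteration 4: rows with parent in {6,10} -> Biology (id 8, lev 4).
Iteration 5: rows with parent in {8} -> Games (id 9, lev 5), Toys (id 11, lev 5).
Iteration 6: no rows with parent in {9,11}; recursion stops.
SUM(lev) = 0 + 1 + 1 + 2 + 2 + 3 + 3 + 4 + 5 + 5 = 26.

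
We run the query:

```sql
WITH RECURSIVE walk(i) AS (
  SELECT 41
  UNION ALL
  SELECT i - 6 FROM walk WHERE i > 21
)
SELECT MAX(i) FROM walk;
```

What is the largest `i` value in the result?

Base: i=41.
Iteration 1: 41 > 21 holds -> i = 41 - 6 = 35.
Iteration 2: 35 > 21 holds -> i = 35 - 6 = 29.
Iteration 3: 29 > 21 holds -> i = 29 - 6 = 23.
Iteration 4: 23 > 21 holds -> i = 23 - 6 = 17.
Iteration 5: 17 > 21 fails; recursion stops.
i values: 41, 35, 29, 23, 17; the maximum is 41.

41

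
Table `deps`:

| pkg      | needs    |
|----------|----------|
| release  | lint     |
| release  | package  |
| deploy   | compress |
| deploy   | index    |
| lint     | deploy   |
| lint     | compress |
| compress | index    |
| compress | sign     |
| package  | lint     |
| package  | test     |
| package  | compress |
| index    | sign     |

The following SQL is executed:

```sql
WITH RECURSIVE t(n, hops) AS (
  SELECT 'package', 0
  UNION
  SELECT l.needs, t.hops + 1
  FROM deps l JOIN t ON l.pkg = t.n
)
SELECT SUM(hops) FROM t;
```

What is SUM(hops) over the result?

Base: (package, hops=0).
Iteration 1: edges from {package} -> (compress, hops=1), (lint, hops=1), (test, hops=1).
Iteration 2: edges from {compress,lint,test} -> (compress, hops=2), (deploy, hops=2), (index, hops=2), (sign, hops=2).
Iteration 3: edges from {compress,deploy,index,sign} -> (compress, hops=3), (index, hops=3), (sign, hops=3). [UNION drops 2 duplicate row(s)]
Iteration 4: edges from {compress,index,sign} -> (index, hops=4), (sign, hops=4). [UNION drops 1 duplicate row(s)]
Iteration 5: edges from {index,sign} -> (sign, hops=5).
Iteration 6: no outgoing edges from {sign}; recursion stops.
SUM(hops) = 0 + 1 + 1 + 1 + 2 + 2 + 2 + 2 + 3 + 3 + 3 + 4 + 4 + 5 = 33.

33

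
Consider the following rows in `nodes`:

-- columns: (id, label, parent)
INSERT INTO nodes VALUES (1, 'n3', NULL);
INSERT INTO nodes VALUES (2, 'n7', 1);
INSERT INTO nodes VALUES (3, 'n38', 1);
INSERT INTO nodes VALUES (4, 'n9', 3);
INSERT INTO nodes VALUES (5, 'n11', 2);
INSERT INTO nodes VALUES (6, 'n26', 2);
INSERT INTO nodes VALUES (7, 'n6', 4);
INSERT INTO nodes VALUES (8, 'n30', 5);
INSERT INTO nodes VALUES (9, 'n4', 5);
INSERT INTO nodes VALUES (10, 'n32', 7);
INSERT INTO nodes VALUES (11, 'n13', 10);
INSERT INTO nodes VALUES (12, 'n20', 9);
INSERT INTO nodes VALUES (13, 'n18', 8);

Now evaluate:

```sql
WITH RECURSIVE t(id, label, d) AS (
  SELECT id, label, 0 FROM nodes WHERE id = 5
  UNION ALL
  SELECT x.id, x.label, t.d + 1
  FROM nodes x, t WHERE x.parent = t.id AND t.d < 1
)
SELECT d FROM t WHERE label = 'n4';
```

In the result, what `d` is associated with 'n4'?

Base: id=5 (n11) at d 0.
Iteration 1: rows with parent in {5} -> n30 (id 8, d 1), n4 (id 9, d 1).
Iteration 2: d < 1 fails for all current rows; recursion stops.

1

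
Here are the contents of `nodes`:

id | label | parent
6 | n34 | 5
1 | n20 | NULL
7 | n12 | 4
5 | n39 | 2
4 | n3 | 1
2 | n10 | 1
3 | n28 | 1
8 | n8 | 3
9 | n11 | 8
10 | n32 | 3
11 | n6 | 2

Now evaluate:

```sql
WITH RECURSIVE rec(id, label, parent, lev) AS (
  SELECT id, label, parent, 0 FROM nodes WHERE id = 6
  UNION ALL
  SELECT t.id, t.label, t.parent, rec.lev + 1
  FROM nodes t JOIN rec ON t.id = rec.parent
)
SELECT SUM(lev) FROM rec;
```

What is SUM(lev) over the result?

Base: id=6 (n34), parent=5, lev 0.
Iteration 1: join on id=5 -> n39 (id 5, parent=2, lev 1).
Iteration 2: join on id=2 -> n10 (id 2, parent=1, lev 2).
Iteration 3: join on id=1 -> n20 (id 1, parent=NULL, lev 3).
Iteration 4: parent is NULL; no match; recursion stops.
SUM(lev) = 0 + 1 + 2 + 3 = 6.

6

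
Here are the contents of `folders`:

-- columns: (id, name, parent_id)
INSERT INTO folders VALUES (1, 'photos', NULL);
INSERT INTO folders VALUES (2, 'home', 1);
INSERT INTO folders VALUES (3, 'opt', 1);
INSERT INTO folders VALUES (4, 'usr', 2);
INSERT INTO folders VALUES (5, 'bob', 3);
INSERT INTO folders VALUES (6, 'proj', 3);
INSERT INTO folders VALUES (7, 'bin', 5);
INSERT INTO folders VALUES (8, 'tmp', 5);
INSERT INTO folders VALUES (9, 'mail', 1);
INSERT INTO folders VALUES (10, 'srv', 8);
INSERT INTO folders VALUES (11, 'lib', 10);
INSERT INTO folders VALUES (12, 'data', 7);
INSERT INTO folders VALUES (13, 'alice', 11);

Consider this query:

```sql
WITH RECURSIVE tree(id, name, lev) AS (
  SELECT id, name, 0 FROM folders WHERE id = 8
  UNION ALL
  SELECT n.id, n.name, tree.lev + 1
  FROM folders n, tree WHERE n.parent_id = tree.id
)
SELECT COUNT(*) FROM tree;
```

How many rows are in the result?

4

Base: id=8 (tmp) at lev 0.
Iteration 1: rows with parent_id in {8} -> srv (id 10, lev 1).
Iteration 2: rows with parent_id in {10} -> lib (id 11, lev 2).
Iteration 3: rows with parent_id in {11} -> alice (id 13, lev 3).
Iteration 4: no rows with parent_id in {13}; recursion stops.
Total rows emitted: 4.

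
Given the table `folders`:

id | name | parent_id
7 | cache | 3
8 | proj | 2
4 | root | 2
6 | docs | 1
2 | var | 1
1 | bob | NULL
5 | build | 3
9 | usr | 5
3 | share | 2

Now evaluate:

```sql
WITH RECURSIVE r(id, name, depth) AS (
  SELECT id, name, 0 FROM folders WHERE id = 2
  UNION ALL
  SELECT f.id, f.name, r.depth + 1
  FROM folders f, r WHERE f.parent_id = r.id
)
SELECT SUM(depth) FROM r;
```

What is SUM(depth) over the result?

Base: id=2 (var) at depth 0.
Iteration 1: rows with parent_id in {2} -> share (id 3, depth 1), root (id 4, depth 1), proj (id 8, depth 1).
Iteration 2: rows with parent_id in {3,4,8} -> build (id 5, depth 2), cache (id 7, depth 2).
Iteration 3: rows with parent_id in {5,7} -> usr (id 9, depth 3).
Iteration 4: no rows with parent_id in {9}; recursion stops.
SUM(depth) = 0 + 1 + 1 + 1 + 2 + 2 + 3 = 10.

10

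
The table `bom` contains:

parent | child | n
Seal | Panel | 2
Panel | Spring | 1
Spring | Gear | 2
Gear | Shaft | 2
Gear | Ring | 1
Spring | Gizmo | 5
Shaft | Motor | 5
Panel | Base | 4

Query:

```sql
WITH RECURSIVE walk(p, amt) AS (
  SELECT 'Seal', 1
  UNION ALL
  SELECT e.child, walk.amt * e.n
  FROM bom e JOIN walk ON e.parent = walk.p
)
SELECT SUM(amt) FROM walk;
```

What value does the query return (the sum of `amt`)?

79

Base: (Seal, amt=1).
Iteration 1: components of {Seal} -> Panel = 1*2 = 2.
Iteration 2: components of {Panel} -> Base = 2*4 = 8, Spring = 2*1 = 2.
Iteration 3: components of {Base,Spring} -> Gear = 2*2 = 4, Gizmo = 2*5 = 10.
Iteration 4: components of {Gear,Gizmo} -> Ring = 4*1 = 4, Shaft = 4*2 = 8.
Iteration 5: components of {Ring,Shaft} -> Motor = 8*5 = 40.
Iteration 6: no further components; recursion stops.
SUM(amt) = 1 + 2 + 2 + 8 + 4 + 10 + 8 + 4 + 40 = 79.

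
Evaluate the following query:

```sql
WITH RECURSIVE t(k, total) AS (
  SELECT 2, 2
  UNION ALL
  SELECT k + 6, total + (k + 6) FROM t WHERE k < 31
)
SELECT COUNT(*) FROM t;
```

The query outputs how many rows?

6

Base: k=2, total=2.
Iteration 1: 2 < 31 holds -> k = 2 + 6 = 8, total = 2 + 8 = 10.
Iteration 2: 8 < 31 holds -> k = 8 + 6 = 14, total = 10 + 14 = 24.
Iteration 3: 14 < 31 holds -> k = 14 + 6 = 20, total = 24 + 20 = 44.
Iteration 4: 20 < 31 holds -> k = 20 + 6 = 26, total = 44 + 26 = 70.
Iteration 5: 26 < 31 holds -> k = 26 + 6 = 32, total = 70 + 32 = 102.
Iteration 6: 32 < 31 fails; recursion stops.
Total rows emitted: 6.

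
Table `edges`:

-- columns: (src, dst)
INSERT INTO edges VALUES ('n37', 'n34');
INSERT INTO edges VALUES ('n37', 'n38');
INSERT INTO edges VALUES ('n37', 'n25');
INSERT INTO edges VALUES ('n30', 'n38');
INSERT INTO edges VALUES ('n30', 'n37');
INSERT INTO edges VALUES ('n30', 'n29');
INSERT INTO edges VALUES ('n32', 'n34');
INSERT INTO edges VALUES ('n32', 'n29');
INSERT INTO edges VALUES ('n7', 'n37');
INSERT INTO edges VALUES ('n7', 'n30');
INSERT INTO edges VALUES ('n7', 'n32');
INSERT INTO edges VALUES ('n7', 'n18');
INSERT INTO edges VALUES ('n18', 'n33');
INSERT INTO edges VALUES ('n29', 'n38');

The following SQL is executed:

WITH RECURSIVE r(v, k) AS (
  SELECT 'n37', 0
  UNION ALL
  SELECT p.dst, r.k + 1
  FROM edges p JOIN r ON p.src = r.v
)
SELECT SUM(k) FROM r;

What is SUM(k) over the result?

3

Base: (n37, k=0).
Iteration 1: edges from {n37} -> (n25, k=1), (n34, k=1), (n38, k=1).
Iteration 2: no outgoing edges from {n25,n34,n38}; recursion stops.
SUM(k) = 0 + 1 + 1 + 1 = 3.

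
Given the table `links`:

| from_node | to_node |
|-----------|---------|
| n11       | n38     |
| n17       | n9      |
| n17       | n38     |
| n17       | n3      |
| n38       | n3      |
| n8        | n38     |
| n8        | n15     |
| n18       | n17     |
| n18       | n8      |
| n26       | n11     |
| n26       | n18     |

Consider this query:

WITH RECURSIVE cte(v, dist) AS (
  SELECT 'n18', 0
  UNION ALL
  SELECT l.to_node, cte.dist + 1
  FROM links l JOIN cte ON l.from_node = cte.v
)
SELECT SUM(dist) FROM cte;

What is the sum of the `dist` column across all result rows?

18

Base: (n18, dist=0).
Iteration 1: edges from {n18} -> (n17, dist=1), (n8, dist=1).
Iteration 2: edges from {n17,n8} -> (n15, dist=2), (n3, dist=2), (n38, dist=2) x2, (n9, dist=2). [UNION ALL keeps all 5 new rows, including repeats]
Iteration 3: edges from {n15,n3,n38,n9} -> (n3, dist=3) x2. [UNION ALL keeps all 2 new rows, including repeats]
Iteration 4: no outgoing edges from {n3}; recursion stops.
SUM(dist) = 0 + 1 + 1 + 2 + 2 + 2 + 2 + 2 + 3 + 3 = 18.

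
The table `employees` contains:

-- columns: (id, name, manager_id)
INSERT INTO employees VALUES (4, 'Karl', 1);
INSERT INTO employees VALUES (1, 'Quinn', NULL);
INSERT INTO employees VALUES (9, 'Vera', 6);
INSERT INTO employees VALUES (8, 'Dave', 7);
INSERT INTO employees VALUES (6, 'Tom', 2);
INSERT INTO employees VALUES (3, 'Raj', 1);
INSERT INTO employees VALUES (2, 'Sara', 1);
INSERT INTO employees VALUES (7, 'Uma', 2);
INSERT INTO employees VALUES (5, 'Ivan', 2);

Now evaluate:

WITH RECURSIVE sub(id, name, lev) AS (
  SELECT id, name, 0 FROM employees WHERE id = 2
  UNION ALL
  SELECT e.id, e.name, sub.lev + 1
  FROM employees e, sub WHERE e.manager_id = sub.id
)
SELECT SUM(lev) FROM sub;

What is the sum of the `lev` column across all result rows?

7

Base: id=2 (Sara) at lev 0.
Iteration 1: rows with manager_id in {2} -> Ivan (id 5, lev 1), Tom (id 6, lev 1), Uma (id 7, lev 1).
Iteration 2: rows with manager_id in {5,6,7} -> Dave (id 8, lev 2), Vera (id 9, lev 2).
Iteration 3: no rows with manager_id in {8,9}; recursion stops.
SUM(lev) = 0 + 1 + 1 + 1 + 2 + 2 = 7.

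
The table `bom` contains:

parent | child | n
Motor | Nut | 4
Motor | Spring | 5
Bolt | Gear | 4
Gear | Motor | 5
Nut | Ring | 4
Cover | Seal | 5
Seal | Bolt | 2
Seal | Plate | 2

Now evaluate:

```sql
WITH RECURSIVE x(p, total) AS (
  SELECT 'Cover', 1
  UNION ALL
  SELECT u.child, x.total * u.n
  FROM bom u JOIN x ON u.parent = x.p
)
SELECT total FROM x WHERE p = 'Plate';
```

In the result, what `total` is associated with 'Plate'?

Base: (Cover, total=1).
Iteration 1: components of {Cover} -> Seal = 1*5 = 5.
Iteration 2: components of {Seal} -> Bolt = 5*2 = 10, Plate = 5*2 = 10.
Iteration 3: components of {Bolt,Plate} -> Gear = 10*4 = 40.
Iteration 4: components of {Gear} -> Motor = 40*5 = 200.
Iteration 5: components of {Motor} -> Nut = 200*4 = 800, Spring = 200*5 = 1000.
Iteration 6: components of {Nut,Spring} -> Ring = 800*4 = 3200.
Iteration 7: no further components; recursion stops.

10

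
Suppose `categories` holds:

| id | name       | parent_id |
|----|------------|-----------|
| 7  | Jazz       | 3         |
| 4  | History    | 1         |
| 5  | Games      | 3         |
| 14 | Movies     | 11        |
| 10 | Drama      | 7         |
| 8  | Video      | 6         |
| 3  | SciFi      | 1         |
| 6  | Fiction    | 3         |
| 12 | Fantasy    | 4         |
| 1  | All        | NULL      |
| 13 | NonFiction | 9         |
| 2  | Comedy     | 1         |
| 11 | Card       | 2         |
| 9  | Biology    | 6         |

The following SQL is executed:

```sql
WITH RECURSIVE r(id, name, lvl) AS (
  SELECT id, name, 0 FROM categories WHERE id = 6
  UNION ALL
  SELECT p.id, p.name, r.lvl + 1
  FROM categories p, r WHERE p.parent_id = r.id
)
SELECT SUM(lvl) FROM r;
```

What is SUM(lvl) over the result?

Base: id=6 (Fiction) at lvl 0.
Iteration 1: rows with parent_id in {6} -> Video (id 8, lvl 1), Biology (id 9, lvl 1).
Iteration 2: rows with parent_id in {8,9} -> NonFiction (id 13, lvl 2).
Iteration 3: no rows with parent_id in {13}; recursion stops.
SUM(lvl) = 0 + 1 + 1 + 2 = 4.

4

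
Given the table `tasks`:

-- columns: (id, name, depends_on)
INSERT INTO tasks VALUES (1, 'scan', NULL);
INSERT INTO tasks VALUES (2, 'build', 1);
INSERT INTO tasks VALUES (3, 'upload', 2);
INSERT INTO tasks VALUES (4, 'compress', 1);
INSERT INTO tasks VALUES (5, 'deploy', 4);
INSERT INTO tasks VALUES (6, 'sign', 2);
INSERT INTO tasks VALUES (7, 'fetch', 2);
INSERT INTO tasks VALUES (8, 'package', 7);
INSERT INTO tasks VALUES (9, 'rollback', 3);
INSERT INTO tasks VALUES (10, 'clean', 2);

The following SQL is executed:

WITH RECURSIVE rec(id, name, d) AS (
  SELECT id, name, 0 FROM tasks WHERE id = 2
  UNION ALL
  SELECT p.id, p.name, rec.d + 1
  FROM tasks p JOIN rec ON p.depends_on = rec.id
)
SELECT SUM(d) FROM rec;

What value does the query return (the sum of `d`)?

8

Base: id=2 (build) at d 0.
Iteration 1: rows with depends_on in {2} -> upload (id 3, d 1), sign (id 6, d 1), fetch (id 7, d 1), clean (id 10, d 1).
Iteration 2: rows with depends_on in {3,6,7,10} -> package (id 8, d 2), rollback (id 9, d 2).
Iteration 3: no rows with depends_on in {8,9}; recursion stops.
SUM(d) = 0 + 1 + 1 + 1 + 1 + 2 + 2 = 8.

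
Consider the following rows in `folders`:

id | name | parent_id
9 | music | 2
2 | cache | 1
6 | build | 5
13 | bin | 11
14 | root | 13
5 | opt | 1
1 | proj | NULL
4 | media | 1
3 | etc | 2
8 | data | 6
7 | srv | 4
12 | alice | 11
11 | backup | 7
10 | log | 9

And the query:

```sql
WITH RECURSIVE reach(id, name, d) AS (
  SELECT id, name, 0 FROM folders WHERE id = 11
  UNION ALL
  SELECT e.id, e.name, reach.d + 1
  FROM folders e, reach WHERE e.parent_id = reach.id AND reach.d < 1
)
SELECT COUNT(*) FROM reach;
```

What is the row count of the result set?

Base: id=11 (backup) at d 0.
Iteration 1: rows with parent_id in {11} -> alice (id 12, d 1), bin (id 13, d 1).
Iteration 2: d < 1 fails for all current rows; recursion stops.
Total rows emitted: 3.

3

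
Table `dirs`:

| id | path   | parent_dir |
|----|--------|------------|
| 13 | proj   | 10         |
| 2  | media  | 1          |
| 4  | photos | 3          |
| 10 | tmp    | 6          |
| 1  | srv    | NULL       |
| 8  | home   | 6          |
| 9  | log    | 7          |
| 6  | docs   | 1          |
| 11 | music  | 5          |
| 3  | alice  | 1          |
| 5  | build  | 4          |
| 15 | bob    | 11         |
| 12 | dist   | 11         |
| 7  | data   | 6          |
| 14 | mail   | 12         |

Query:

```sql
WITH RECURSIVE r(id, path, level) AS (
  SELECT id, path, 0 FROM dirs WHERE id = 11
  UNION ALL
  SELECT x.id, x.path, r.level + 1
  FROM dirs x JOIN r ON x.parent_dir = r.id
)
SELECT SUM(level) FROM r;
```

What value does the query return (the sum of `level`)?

Base: id=11 (music) at level 0.
Iteration 1: rows with parent_dir in {11} -> dist (id 12, level 1), bob (id 15, level 1).
Iteration 2: rows with parent_dir in {12,15} -> mail (id 14, level 2).
Iteration 3: no rows with parent_dir in {14}; recursion stops.
SUM(level) = 0 + 1 + 1 + 2 = 4.

4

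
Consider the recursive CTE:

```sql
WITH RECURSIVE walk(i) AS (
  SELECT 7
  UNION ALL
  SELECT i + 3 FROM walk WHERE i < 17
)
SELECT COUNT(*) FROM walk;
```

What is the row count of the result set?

Base: i=7.
Iteration 1: 7 < 17 holds -> i = 7 + 3 = 10.
Iteration 2: 10 < 17 holds -> i = 10 + 3 = 13.
Iteration 3: 13 < 17 holds -> i = 13 + 3 = 16.
Iteration 4: 16 < 17 holds -> i = 16 + 3 = 19.
Iteration 5: 19 < 17 fails; recursion stops.
Total rows emitted: 5.

5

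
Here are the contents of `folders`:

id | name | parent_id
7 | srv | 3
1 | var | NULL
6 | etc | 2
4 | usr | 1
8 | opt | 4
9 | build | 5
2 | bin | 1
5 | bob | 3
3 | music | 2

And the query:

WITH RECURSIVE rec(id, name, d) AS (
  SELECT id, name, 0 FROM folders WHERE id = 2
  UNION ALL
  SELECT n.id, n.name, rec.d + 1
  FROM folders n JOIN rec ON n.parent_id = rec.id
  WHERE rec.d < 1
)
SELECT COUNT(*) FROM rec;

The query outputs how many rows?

Base: id=2 (bin) at d 0.
Iteration 1: rows with parent_id in {2} -> music (id 3, d 1), etc (id 6, d 1).
Iteration 2: d < 1 fails for all current rows; recursion stops.
Total rows emitted: 3.

3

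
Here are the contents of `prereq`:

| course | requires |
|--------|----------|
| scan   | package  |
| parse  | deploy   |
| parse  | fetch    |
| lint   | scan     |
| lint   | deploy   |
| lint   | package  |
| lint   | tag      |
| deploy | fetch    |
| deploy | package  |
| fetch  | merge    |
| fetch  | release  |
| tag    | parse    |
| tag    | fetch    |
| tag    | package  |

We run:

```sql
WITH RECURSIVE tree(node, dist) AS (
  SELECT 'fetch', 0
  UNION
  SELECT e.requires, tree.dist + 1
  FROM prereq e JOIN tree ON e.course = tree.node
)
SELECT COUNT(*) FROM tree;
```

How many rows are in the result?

3

Base: (fetch, dist=0).
Iteration 1: edges from {fetch} -> (merge, dist=1), (release, dist=1).
Iteration 2: no outgoing edges from {merge,release}; recursion stops.
Total rows emitted: 3.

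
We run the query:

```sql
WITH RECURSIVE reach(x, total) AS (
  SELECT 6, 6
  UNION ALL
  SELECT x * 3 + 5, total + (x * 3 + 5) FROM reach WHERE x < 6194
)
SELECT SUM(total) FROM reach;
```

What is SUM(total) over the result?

Base: x=6, total=6.
Iteration 1: 6 < 6194 holds -> x = 6 * 3 + 5 = 23, total = 6 + 23 = 29.
Iteration 2: 23 < 6194 holds -> x = 23 * 3 + 5 = 74, total = 29 + 74 = 103.
Iteration 3: 74 < 6194 holds -> x = 74 * 3 + 5 = 227, total = 103 + 227 = 330.
Iteration 4: 227 < 6194 holds -> x = 227 * 3 + 5 = 686, total = 330 + 686 = 1016.
Iteration 5: 686 < 6194 holds -> x = 686 * 3 + 5 = 2063, total = 1016 + 2063 = 3079.
Iteration 6: 2063 < 6194 holds -> x = 2063 * 3 + 5 = 6194, total = 3079 + 6194 = 9273.
Iteration 7: 6194 < 6194 fails; recursion stops.
SUM(total) = 6 + 29 + 103 + 330 + 1016 + 3079 + 9273 = 13836.

13836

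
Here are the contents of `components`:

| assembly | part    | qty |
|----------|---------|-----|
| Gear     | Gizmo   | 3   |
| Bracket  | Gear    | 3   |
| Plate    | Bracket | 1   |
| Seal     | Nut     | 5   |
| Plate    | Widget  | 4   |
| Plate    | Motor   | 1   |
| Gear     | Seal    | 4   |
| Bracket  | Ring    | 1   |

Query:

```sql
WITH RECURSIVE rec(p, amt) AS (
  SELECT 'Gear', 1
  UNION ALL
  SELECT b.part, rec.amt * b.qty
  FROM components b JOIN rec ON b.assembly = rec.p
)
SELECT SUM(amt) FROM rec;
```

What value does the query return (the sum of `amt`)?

Base: (Gear, amt=1).
Iteration 1: components of {Gear} -> Gizmo = 1*3 = 3, Seal = 1*4 = 4.
Iteration 2: components of {Gizmo,Seal} -> Nut = 4*5 = 20.
Iteration 3: no further components; recursion stops.
SUM(amt) = 1 + 4 + 3 + 20 = 28.

28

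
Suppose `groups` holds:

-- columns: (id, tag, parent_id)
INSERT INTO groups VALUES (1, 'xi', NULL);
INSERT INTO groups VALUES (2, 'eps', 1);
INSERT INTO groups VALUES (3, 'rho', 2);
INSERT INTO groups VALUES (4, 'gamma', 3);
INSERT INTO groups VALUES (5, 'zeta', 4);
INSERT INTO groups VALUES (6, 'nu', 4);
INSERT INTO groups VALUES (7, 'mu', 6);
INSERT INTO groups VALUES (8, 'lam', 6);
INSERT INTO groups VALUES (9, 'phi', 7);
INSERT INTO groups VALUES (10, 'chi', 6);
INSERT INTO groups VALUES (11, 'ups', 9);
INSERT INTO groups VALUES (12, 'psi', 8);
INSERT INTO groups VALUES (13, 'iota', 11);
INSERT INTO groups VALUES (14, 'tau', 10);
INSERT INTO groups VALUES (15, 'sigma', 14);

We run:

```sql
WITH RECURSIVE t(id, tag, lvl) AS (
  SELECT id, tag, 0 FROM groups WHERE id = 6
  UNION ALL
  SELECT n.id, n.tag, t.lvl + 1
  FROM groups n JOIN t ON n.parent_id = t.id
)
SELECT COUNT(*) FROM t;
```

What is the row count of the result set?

Base: id=6 (nu) at lvl 0.
Iteration 1: rows with parent_id in {6} -> mu (id 7, lvl 1), lam (id 8, lvl 1), chi (id 10, lvl 1).
Iteration 2: rows with parent_id in {7,8,10} -> phi (id 9, lvl 2), psi (id 12, lvl 2), tau (id 14, lvl 2).
Iteration 3: rows with parent_id in {9,12,14} -> ups (id 11, lvl 3), sigma (id 15, lvl 3).
Iteration 4: rows with parent_id in {11,15} -> iota (id 13, lvl 4).
Iteration 5: no rows with parent_id in {13}; recursion stops.
Total rows emitted: 10.

10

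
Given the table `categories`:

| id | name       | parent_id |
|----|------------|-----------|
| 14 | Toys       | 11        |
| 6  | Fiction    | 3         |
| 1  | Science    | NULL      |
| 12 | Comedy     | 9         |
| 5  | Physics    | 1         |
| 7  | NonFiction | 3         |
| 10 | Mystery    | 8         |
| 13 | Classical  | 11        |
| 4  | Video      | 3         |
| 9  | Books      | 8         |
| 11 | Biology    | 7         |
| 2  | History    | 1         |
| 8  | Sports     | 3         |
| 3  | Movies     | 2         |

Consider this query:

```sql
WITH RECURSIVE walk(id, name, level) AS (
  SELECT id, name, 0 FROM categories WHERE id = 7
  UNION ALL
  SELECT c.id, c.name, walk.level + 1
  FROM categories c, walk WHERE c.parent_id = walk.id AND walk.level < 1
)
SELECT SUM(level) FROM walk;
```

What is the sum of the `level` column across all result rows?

Base: id=7 (NonFiction) at level 0.
Iteration 1: rows with parent_id in {7} -> Biology (id 11, level 1).
Iteration 2: level < 1 fails for all current rows; recursion stops.
SUM(level) = 0 + 1 = 1.

1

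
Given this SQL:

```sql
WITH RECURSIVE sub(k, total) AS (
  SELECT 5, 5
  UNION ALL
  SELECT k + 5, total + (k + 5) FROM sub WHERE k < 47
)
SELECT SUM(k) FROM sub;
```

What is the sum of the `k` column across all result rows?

Base: k=5, total=5.
Iteration 1: 5 < 47 holds -> k = 5 + 5 = 10, total = 5 + 10 = 15.
Iteration 2: 10 < 47 holds -> k = 10 + 5 = 15, total = 15 + 15 = 30.
Iteration 3: 15 < 47 holds -> k = 15 + 5 = 20, total = 30 + 20 = 50.
Iteration 4: 20 < 47 holds -> k = 20 + 5 = 25, total = 50 + 25 = 75.
Iteration 5: 25 < 47 holds -> k = 25 + 5 = 30, total = 75 + 30 = 105.
Iteration 6: 30 < 47 holds -> k = 30 + 5 = 35, total = 105 + 35 = 140.
Iteration 7: 35 < 47 holds -> k = 35 + 5 = 40, total = 140 + 40 = 180.
Iteration 8: 40 < 47 holds -> k = 40 + 5 = 45, total = 180 + 45 = 225.
Iteration 9: 45 < 47 holds -> k = 45 + 5 = 50, total = 225 + 50 = 275.
Iteration 10: 50 < 47 fails; recursion stops.
SUM(k) = 5 + 10 + 15 + 20 + 25 + 30 + 35 + 40 + 45 + 50 = 275.

275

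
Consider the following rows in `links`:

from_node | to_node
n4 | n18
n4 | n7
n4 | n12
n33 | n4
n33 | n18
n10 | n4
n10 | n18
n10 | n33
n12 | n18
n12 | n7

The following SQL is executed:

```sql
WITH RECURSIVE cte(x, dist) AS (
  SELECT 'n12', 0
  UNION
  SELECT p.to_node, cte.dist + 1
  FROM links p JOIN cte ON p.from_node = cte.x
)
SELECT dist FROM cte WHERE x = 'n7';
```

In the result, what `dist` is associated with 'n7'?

Base: (n12, dist=0).
Iteration 1: edges from {n12} -> (n18, dist=1), (n7, dist=1).
Iteration 2: no outgoing edges from {n18,n7}; recursion stops.

1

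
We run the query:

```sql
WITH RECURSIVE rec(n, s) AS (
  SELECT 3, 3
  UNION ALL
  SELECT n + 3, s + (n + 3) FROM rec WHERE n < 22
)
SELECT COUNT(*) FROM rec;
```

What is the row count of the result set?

8

Base: n=3, s=3.
Iteration 1: 3 < 22 holds -> n = 3 + 3 = 6, s = 3 + 6 = 9.
Iteration 2: 6 < 22 holds -> n = 6 + 3 = 9, s = 9 + 9 = 18.
Iteration 3: 9 < 22 holds -> n = 9 + 3 = 12, s = 18 + 12 = 30.
Iteration 4: 12 < 22 holds -> n = 12 + 3 = 15, s = 30 + 15 = 45.
Iteration 5: 15 < 22 holds -> n = 15 + 3 = 18, s = 45 + 18 = 63.
Iteration 6: 18 < 22 holds -> n = 18 + 3 = 21, s = 63 + 21 = 84.
Iteration 7: 21 < 22 holds -> n = 21 + 3 = 24, s = 84 + 24 = 108.
Iteration 8: 24 < 22 fails; recursion stops.
Total rows emitted: 8.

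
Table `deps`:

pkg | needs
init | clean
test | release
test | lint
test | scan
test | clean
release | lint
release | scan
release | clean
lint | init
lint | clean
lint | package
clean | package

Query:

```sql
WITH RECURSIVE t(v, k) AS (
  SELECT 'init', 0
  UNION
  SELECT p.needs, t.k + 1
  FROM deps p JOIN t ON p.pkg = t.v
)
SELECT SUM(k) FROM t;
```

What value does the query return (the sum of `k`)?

3

Base: (init, k=0).
Iteration 1: edges from {init} -> (clean, k=1).
Iteration 2: edges from {clean} -> (package, k=2).
Iteration 3: no outgoing edges from {package}; recursion stops.
SUM(k) = 0 + 1 + 2 = 3.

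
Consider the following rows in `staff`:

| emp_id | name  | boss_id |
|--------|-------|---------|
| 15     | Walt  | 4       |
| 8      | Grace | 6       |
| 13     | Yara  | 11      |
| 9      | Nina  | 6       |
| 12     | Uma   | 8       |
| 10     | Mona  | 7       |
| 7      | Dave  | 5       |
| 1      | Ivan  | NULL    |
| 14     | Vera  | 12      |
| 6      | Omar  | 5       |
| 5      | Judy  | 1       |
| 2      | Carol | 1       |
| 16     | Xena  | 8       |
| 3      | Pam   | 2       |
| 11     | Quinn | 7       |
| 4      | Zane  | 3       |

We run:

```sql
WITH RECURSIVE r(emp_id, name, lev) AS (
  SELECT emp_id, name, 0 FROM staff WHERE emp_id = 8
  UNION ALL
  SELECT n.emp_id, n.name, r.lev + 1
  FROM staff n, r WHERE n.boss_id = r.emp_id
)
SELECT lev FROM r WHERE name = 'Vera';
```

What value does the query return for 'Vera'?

2

Base: emp_id=8 (Grace) at lev 0.
Iteration 1: rows with boss_id in {8} -> Uma (id 12, lev 1), Xena (id 16, lev 1).
Iteration 2: rows with boss_id in {12,16} -> Vera (id 14, lev 2).
Iteration 3: no rows with boss_id in {14}; recursion stops.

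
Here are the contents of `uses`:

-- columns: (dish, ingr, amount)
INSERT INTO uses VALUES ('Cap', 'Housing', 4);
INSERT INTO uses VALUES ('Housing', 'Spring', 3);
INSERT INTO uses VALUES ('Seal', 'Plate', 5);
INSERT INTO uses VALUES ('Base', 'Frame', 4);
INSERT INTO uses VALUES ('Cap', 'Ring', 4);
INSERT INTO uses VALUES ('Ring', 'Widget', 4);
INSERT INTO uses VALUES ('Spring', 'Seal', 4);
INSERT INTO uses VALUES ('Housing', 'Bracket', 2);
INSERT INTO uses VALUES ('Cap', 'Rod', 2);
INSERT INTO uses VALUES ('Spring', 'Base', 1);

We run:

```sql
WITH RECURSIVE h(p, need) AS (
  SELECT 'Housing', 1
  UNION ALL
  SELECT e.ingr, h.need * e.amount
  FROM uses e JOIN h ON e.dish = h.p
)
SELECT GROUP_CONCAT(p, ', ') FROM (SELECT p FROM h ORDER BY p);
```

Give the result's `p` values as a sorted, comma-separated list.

Base: (Housing, need=1).
Iteration 1: components of {Housing} -> Bracket = 1*2 = 2, Spring = 1*3 = 3.
Iteration 2: components of {Bracket,Spring} -> Base = 3*1 = 3, Seal = 3*4 = 12.
Iteration 3: components of {Base,Seal} -> Frame = 3*4 = 12, Plate = 12*5 = 60.
Iteration 4: no further components; recursion stops.

Base, Bracket, Frame, Housing, Plate, Seal, Spring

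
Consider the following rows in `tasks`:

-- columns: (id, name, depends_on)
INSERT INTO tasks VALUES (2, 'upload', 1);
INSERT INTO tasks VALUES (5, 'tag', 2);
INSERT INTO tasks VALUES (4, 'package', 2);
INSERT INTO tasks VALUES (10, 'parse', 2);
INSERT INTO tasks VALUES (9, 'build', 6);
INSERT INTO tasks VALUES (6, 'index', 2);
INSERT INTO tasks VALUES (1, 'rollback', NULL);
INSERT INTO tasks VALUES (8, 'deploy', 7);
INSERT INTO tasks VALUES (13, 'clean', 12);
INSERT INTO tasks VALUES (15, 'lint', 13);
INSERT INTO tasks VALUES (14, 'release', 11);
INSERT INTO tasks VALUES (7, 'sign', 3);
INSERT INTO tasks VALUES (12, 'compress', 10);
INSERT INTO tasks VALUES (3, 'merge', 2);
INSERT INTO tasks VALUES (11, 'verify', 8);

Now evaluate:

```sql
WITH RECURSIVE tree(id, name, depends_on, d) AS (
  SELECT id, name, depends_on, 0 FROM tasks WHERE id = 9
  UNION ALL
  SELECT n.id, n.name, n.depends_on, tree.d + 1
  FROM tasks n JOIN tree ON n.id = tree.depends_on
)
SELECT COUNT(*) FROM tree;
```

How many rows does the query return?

4

Base: id=9 (build), depends_on=6, d 0.
Iteration 1: join on id=6 -> index (id 6, depends_on=2, d 1).
Iteration 2: join on id=2 -> upload (id 2, depends_on=1, d 2).
Iteration 3: join on id=1 -> rollback (id 1, depends_on=NULL, d 3).
Iteration 4: depends_on is NULL; no match; recursion stops.
Total rows emitted: 4.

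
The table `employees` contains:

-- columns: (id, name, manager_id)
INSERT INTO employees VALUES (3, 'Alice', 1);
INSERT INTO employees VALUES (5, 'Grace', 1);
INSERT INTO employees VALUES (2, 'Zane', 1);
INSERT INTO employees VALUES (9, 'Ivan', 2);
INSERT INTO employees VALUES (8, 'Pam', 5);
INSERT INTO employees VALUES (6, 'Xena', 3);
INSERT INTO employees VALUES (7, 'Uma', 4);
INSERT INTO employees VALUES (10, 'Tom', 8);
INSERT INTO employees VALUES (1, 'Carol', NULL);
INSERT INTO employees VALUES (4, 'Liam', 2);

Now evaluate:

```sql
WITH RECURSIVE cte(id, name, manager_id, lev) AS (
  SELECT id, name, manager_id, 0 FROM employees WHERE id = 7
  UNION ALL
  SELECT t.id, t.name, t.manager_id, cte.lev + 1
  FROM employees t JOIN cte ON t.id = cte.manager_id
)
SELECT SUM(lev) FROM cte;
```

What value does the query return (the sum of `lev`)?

Base: id=7 (Uma), manager_id=4, lev 0.
Iteration 1: join on id=4 -> Liam (id 4, manager_id=2, lev 1).
Iteration 2: join on id=2 -> Zane (id 2, manager_id=1, lev 2).
Iteration 3: join on id=1 -> Carol (id 1, manager_id=NULL, lev 3).
Iteration 4: manager_id is NULL; no match; recursion stops.
SUM(lev) = 0 + 1 + 2 + 3 = 6.

6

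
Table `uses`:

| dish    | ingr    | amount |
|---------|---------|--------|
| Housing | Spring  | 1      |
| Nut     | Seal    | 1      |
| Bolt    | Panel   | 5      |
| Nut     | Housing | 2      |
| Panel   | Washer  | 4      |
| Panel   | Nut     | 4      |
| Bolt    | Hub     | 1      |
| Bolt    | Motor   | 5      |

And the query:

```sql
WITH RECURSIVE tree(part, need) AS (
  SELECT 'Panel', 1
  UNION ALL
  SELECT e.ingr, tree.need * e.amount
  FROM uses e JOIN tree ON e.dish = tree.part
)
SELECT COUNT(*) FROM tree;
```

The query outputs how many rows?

6

Base: (Panel, need=1).
Iteration 1: components of {Panel} -> Nut = 1*4 = 4, Washer = 1*4 = 4.
Iteration 2: components of {Nut,Washer} -> Housing = 4*2 = 8, Seal = 4*1 = 4.
Iteration 3: components of {Housing,Seal} -> Spring = 8*1 = 8.
Iteration 4: no further components; recursion stops.
Total rows emitted: 6.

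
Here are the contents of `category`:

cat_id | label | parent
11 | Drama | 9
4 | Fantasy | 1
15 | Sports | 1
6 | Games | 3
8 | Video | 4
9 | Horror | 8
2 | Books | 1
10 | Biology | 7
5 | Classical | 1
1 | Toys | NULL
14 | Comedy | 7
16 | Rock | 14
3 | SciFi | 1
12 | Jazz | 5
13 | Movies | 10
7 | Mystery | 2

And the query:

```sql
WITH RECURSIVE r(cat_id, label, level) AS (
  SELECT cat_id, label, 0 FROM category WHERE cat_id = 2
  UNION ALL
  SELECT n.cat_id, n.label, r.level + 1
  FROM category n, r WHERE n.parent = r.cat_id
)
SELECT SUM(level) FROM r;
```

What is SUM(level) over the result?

Base: cat_id=2 (Books) at level 0.
Iteration 1: rows with parent in {2} -> Mystery (id 7, level 1).
Iteration 2: rows with parent in {7} -> Biology (id 10, level 2), Comedy (id 14, level 2).
Iteration 3: rows with parent in {10,14} -> Movies (id 13, level 3), Rock (id 16, level 3).
Iteration 4: no rows with parent in {13,16}; recursion stops.
SUM(level) = 0 + 1 + 2 + 2 + 3 + 3 = 11.

11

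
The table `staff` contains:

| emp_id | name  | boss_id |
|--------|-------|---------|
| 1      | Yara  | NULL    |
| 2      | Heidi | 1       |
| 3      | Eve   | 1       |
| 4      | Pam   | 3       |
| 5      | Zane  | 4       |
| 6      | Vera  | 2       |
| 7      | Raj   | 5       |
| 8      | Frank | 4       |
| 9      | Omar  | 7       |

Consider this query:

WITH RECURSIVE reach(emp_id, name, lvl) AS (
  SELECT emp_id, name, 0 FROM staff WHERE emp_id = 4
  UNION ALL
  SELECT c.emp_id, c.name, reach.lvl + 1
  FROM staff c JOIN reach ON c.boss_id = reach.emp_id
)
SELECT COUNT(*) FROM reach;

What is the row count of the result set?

5

Base: emp_id=4 (Pam) at lvl 0.
Iteration 1: rows with boss_id in {4} -> Zane (id 5, lvl 1), Frank (id 8, lvl 1).
Iteration 2: rows with boss_id in {5,8} -> Raj (id 7, lvl 2).
Iteration 3: rows with boss_id in {7} -> Omar (id 9, lvl 3).
Iteration 4: no rows with boss_id in {9}; recursion stops.
Total rows emitted: 5.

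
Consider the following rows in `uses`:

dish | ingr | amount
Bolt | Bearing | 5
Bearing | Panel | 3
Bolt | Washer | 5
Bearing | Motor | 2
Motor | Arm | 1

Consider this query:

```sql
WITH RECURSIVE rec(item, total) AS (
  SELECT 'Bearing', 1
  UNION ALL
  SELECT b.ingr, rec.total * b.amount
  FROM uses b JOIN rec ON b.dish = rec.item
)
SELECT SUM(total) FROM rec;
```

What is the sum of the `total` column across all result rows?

8

Base: (Bearing, total=1).
Iteration 1: components of {Bearing} -> Motor = 1*2 = 2, Panel = 1*3 = 3.
Iteration 2: components of {Motor,Panel} -> Arm = 2*1 = 2.
Iteration 3: no further components; recursion stops.
SUM(total) = 1 + 3 + 2 + 2 = 8.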